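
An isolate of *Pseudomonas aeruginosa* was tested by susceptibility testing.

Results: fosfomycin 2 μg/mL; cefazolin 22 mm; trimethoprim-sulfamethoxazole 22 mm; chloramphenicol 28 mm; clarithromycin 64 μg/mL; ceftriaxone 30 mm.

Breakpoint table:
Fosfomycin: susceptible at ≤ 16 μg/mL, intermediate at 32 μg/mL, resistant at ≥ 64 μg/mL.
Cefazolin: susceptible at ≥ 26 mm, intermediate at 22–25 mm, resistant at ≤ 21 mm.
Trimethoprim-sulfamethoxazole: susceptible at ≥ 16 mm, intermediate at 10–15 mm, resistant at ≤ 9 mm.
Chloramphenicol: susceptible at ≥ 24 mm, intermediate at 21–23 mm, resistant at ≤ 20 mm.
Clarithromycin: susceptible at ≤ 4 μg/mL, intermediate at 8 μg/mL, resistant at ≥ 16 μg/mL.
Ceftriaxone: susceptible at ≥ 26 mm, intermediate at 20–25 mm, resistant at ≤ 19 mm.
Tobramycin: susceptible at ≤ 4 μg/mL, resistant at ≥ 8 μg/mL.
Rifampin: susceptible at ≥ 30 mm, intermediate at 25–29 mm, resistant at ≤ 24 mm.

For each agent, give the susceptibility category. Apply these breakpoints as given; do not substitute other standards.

S, I, S, S, R, S

Fosfomycin: 2 μg/mL is ≤ 16 μg/mL → Susceptible
Cefazolin: 22 mm is in 22–25 mm → intermediate
Trimethoprim-sulfamethoxazole 22 mm: ≥ 16 mm ⇒ susceptible
Chloramphenicol (28 mm) ≥ 24 mm → susceptible
Clarithromycin: 64 μg/mL is ≥ 16 μg/mL — Resistant
Ceftriaxone 30 mm: ≥ 26 mm — S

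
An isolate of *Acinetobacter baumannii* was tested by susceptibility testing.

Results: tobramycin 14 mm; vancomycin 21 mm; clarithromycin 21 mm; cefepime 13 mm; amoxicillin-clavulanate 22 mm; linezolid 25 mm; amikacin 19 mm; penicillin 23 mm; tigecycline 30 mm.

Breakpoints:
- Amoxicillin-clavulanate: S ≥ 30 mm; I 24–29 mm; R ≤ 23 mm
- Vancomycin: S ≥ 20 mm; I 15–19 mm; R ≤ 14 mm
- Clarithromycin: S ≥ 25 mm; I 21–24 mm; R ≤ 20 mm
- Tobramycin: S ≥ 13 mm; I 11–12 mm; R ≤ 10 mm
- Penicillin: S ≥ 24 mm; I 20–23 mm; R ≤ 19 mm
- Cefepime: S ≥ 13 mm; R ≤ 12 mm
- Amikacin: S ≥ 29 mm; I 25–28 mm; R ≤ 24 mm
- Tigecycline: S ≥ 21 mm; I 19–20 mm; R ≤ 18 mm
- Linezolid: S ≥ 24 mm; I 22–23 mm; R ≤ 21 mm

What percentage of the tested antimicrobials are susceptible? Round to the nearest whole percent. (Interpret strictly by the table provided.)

56%

Tobramycin 14 mm: ≥ 13 mm — S
Vancomycin (21 mm) ≥ 20 mm — susceptible
Clarithromycin 21 mm: in 21–24 mm — intermediate
Cefepime (13 mm) ≥ 13 mm → S
Amoxicillin-clavulanate: 22 mm is ≤ 23 mm — Resistant
Linezolid (25 mm) ≥ 24 mm — S
Amikacin: 19 mm is ≤ 24 mm ⇒ resistant
Penicillin: 23 mm is in 20–23 mm → Intermediate
Tigecycline (30 mm) ≥ 21 mm — susceptible
Susceptible: 5/9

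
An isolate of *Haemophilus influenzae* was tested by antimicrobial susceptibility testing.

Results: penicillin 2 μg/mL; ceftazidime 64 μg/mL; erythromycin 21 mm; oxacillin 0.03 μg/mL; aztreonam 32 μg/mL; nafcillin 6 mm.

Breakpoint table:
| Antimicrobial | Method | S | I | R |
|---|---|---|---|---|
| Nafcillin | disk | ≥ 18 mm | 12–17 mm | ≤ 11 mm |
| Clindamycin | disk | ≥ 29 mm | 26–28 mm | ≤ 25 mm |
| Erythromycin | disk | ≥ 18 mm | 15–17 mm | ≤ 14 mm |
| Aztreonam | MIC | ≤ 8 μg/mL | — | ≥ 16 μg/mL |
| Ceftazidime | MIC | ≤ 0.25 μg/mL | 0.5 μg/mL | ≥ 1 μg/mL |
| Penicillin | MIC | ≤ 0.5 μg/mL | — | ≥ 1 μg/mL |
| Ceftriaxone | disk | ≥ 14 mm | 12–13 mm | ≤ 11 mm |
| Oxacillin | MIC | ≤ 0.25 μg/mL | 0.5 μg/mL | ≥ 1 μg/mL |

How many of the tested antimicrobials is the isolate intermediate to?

Penicillin: 2 μg/mL is ≥ 1 μg/mL ⇒ resistant
Ceftazidime 64 μg/mL: ≥ 1 μg/mL — Resistant
Erythromycin: 21 mm is ≥ 18 mm ⇒ Susceptible
Oxacillin (0.03 μg/mL) ≤ 0.25 μg/mL → susceptible
Aztreonam 32 μg/mL: ≥ 16 μg/mL → resistant
Nafcillin (6 mm) ≤ 11 mm → Resistant
Intermediate: 0

0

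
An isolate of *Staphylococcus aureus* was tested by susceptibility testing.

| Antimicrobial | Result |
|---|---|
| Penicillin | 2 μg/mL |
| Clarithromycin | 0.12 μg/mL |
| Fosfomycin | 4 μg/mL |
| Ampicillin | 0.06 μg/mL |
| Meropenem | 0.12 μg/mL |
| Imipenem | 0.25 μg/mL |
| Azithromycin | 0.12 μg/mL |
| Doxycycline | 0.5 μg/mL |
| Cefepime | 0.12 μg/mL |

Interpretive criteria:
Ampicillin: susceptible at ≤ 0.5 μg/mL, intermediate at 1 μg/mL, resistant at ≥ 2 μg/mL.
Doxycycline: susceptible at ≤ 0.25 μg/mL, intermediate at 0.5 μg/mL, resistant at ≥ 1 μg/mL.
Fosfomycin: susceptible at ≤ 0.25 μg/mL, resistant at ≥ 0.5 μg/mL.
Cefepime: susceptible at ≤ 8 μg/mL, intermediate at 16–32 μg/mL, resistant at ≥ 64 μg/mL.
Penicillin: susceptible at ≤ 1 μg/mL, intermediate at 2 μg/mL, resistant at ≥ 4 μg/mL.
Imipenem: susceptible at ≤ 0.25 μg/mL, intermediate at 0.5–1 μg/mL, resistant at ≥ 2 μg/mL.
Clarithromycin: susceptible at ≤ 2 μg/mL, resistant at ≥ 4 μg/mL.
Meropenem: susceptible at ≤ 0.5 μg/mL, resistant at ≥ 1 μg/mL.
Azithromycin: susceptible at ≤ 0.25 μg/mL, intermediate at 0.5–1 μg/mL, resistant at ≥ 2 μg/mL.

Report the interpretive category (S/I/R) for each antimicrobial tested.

Penicillin (2 μg/mL) = 2 μg/mL → intermediate
Clarithromycin: 0.12 μg/mL is ≤ 2 μg/mL → S
Fosfomycin 4 μg/mL: ≥ 0.5 μg/mL ⇒ R
Ampicillin 0.06 μg/mL: ≤ 0.5 μg/mL → S
Meropenem: 0.12 μg/mL is ≤ 0.5 μg/mL → S
Imipenem (0.25 μg/mL) ≤ 0.25 μg/mL — S
Azithromycin 0.12 μg/mL: ≤ 0.25 μg/mL → susceptible
Doxycycline: 0.5 μg/mL is = 0.5 μg/mL — intermediate
Cefepime: 0.12 μg/mL is ≤ 8 μg/mL — S

I, S, R, S, S, S, S, I, S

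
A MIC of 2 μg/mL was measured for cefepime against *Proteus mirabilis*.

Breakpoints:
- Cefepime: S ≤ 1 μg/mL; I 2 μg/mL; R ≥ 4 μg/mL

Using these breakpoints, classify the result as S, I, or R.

Intermediate

Cefepime (2 μg/mL) = 2 μg/mL — Intermediate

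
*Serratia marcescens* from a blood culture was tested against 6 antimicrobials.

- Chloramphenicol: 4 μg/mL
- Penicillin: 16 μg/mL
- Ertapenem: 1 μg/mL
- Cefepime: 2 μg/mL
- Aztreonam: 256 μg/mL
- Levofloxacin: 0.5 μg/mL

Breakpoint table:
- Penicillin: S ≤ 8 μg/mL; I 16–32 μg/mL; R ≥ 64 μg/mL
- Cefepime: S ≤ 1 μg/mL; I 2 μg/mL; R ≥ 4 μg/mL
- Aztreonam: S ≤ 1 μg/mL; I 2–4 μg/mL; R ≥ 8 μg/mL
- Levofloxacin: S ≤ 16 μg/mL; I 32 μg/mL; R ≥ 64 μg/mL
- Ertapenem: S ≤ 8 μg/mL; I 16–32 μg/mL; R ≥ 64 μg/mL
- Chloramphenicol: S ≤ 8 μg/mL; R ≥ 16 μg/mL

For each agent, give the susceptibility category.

Chloramphenicol 4 μg/mL: ≤ 8 μg/mL ⇒ S
Penicillin 16 μg/mL: in 16–32 μg/mL ⇒ I
Ertapenem (1 μg/mL) ≤ 8 μg/mL → S
Cefepime 2 μg/mL: = 2 μg/mL — I
Aztreonam: 256 μg/mL is ≥ 8 μg/mL ⇒ Resistant
Levofloxacin: 0.5 μg/mL is ≤ 16 μg/mL → Susceptible

S, I, S, I, R, S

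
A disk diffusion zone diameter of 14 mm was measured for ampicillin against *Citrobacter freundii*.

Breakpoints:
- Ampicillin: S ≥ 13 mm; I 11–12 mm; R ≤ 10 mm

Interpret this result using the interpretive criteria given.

Ampicillin 14 mm: ≥ 13 mm → susceptible

S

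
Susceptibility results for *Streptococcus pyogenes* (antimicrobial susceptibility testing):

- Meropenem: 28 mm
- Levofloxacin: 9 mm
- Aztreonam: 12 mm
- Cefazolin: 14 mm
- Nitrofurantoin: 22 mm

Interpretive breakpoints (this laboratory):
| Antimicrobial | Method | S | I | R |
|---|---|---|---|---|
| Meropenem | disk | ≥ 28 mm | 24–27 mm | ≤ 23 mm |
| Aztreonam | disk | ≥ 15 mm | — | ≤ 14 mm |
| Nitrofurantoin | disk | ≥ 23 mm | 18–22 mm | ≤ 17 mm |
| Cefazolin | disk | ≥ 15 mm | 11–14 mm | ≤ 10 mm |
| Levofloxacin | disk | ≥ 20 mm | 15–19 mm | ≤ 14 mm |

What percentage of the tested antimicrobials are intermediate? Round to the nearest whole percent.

40%

Meropenem 28 mm: ≥ 28 mm ⇒ Susceptible
Levofloxacin: 9 mm is ≤ 14 mm → resistant
Aztreonam: 12 mm is ≤ 14 mm — resistant
Cefazolin (14 mm) in 11–14 mm → Intermediate
Nitrofurantoin: 22 mm is in 18–22 mm — Intermediate
Intermediate: 2/5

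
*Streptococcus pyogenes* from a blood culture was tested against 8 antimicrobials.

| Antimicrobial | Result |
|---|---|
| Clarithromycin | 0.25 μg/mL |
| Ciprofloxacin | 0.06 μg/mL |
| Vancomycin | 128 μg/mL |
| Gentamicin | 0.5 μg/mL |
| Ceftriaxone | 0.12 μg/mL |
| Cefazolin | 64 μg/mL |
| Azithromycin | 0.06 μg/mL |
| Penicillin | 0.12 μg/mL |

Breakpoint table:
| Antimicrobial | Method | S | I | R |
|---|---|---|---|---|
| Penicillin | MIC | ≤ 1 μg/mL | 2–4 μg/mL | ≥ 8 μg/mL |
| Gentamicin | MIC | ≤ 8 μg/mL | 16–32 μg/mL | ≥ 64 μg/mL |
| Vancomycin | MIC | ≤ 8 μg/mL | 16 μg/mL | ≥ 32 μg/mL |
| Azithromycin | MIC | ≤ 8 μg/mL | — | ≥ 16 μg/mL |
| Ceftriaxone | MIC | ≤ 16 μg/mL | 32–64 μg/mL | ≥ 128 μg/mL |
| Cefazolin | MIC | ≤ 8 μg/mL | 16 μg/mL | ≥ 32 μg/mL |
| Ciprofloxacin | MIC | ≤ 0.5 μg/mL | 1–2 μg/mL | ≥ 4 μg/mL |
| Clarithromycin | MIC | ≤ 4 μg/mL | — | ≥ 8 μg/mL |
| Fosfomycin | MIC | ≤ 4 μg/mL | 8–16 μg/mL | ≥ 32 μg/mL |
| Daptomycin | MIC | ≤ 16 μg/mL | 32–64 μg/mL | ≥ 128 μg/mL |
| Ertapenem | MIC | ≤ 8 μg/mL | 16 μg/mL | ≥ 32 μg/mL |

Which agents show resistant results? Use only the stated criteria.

vancomycin, cefazolin

Clarithromycin 0.25 μg/mL: ≤ 4 μg/mL ⇒ Susceptible
Ciprofloxacin: 0.06 μg/mL is ≤ 0.5 μg/mL ⇒ susceptible
Vancomycin 128 μg/mL: ≥ 32 μg/mL — resistant
Gentamicin (0.5 μg/mL) ≤ 8 μg/mL → Susceptible
Ceftriaxone (0.12 μg/mL) ≤ 16 μg/mL — Susceptible
Cefazolin: 64 μg/mL is ≥ 32 μg/mL ⇒ R
Azithromycin: 0.06 μg/mL is ≤ 8 μg/mL — susceptible
Penicillin: 0.12 μg/mL is ≤ 1 μg/mL → Susceptible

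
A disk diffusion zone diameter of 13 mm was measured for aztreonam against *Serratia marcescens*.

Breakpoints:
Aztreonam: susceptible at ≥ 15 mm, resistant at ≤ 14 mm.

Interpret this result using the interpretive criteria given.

Aztreonam (13 mm) ≤ 14 mm ⇒ resistant

R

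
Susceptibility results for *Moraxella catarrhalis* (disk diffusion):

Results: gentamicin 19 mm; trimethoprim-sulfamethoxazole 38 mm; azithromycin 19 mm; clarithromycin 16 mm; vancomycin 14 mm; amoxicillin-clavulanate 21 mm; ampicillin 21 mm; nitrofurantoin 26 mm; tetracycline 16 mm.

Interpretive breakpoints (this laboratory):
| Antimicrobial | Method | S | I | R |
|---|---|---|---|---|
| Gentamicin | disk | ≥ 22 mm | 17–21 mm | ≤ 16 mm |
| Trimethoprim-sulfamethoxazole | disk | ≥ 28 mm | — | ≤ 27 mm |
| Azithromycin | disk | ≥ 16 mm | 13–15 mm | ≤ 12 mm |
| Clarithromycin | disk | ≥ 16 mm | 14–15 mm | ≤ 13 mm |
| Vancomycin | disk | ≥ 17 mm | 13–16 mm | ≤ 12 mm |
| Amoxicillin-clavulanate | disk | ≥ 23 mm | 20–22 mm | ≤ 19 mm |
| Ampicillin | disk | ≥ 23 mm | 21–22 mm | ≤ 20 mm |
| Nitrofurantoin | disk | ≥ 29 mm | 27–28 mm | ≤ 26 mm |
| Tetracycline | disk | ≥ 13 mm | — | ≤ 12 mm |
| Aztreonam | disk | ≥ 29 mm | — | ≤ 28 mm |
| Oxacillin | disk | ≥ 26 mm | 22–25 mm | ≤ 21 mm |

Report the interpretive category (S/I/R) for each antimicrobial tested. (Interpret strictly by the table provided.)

Gentamicin (19 mm) in 17–21 mm — Intermediate
Trimethoprim-sulfamethoxazole 38 mm: ≥ 28 mm — Susceptible
Azithromycin (19 mm) ≥ 16 mm → S
Clarithromycin 16 mm: ≥ 16 mm → susceptible
Vancomycin 14 mm: in 13–16 mm ⇒ intermediate
Amoxicillin-clavulanate 21 mm: in 20–22 mm → I
Ampicillin (21 mm) in 21–22 mm → I
Nitrofurantoin (26 mm) ≤ 26 mm ⇒ resistant
Tetracycline 16 mm: ≥ 13 mm → susceptible

I, S, S, S, I, I, I, R, S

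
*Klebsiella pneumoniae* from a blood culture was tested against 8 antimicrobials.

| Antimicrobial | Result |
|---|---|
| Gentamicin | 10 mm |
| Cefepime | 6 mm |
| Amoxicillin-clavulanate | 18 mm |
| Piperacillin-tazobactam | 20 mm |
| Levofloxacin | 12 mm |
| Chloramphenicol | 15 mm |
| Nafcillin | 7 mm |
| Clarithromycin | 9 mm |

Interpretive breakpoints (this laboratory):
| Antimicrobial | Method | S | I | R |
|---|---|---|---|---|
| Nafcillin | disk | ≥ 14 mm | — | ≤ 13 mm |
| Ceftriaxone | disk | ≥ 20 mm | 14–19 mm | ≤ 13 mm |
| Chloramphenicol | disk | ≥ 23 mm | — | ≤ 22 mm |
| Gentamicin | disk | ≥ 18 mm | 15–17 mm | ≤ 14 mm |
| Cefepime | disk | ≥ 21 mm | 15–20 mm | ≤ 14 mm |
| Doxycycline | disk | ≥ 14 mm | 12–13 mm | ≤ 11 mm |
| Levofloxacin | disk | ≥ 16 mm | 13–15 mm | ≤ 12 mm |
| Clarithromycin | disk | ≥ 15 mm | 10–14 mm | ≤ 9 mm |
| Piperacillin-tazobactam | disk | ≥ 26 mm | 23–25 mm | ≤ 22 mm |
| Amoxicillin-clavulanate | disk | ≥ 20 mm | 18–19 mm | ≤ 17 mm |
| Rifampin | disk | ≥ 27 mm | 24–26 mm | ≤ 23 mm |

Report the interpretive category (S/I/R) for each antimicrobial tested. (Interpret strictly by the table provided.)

R, R, I, R, R, R, R, R

Gentamicin 10 mm: ≤ 14 mm — Resistant
Cefepime 6 mm: ≤ 14 mm ⇒ Resistant
Amoxicillin-clavulanate 18 mm: in 18–19 mm → I
Piperacillin-tazobactam 20 mm: ≤ 22 mm ⇒ resistant
Levofloxacin 12 mm: ≤ 12 mm → Resistant
Chloramphenicol: 15 mm is ≤ 22 mm → R
Nafcillin: 7 mm is ≤ 13 mm ⇒ Resistant
Clarithromycin 9 mm: ≤ 9 mm — Resistant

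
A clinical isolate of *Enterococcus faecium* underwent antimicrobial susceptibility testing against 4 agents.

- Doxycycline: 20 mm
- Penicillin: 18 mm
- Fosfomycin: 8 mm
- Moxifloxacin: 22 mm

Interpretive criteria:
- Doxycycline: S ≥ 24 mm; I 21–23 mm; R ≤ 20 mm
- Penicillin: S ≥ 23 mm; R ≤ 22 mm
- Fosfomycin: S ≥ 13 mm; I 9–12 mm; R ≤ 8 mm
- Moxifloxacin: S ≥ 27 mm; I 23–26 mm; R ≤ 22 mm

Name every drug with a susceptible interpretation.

none

Doxycycline: 20 mm is ≤ 20 mm ⇒ resistant
Penicillin (18 mm) ≤ 22 mm → R
Fosfomycin 8 mm: ≤ 8 mm → R
Moxifloxacin: 22 mm is ≤ 22 mm ⇒ resistant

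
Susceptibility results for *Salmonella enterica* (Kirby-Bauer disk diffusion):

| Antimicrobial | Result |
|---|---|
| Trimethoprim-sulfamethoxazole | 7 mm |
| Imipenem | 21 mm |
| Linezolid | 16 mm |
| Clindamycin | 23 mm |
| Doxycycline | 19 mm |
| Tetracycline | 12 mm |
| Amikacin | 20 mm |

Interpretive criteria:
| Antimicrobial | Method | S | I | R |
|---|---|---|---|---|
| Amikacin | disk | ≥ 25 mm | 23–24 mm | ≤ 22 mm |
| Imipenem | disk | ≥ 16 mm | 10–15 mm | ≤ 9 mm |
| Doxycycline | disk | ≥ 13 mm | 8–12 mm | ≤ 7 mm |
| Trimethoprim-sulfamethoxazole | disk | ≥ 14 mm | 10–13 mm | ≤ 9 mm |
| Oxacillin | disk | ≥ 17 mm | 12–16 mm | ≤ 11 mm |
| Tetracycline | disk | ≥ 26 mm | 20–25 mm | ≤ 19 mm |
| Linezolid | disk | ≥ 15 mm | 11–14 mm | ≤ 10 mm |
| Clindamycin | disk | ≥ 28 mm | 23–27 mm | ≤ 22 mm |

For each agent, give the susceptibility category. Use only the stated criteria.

R, S, S, I, S, R, R

Trimethoprim-sulfamethoxazole 7 mm: ≤ 9 mm ⇒ resistant
Imipenem: 21 mm is ≥ 16 mm → susceptible
Linezolid: 16 mm is ≥ 15 mm ⇒ S
Clindamycin: 23 mm is in 23–27 mm → Intermediate
Doxycycline 19 mm: ≥ 13 mm — S
Tetracycline: 12 mm is ≤ 19 mm → resistant
Amikacin: 20 mm is ≤ 22 mm → Resistant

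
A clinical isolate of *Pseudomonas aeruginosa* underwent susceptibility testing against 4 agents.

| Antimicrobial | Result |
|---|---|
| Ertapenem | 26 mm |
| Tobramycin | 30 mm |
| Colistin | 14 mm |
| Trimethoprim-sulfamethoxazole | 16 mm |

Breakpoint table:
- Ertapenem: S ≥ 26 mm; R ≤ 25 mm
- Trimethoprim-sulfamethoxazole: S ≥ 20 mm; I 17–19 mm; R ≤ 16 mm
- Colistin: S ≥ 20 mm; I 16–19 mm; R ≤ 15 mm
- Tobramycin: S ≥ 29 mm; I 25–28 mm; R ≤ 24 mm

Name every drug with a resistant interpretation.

Ertapenem (26 mm) ≥ 26 mm → Susceptible
Tobramycin (30 mm) ≥ 29 mm ⇒ susceptible
Colistin 14 mm: ≤ 15 mm — R
Trimethoprim-sulfamethoxazole 16 mm: ≤ 16 mm — R

colistin, trimethoprim-sulfamethoxazole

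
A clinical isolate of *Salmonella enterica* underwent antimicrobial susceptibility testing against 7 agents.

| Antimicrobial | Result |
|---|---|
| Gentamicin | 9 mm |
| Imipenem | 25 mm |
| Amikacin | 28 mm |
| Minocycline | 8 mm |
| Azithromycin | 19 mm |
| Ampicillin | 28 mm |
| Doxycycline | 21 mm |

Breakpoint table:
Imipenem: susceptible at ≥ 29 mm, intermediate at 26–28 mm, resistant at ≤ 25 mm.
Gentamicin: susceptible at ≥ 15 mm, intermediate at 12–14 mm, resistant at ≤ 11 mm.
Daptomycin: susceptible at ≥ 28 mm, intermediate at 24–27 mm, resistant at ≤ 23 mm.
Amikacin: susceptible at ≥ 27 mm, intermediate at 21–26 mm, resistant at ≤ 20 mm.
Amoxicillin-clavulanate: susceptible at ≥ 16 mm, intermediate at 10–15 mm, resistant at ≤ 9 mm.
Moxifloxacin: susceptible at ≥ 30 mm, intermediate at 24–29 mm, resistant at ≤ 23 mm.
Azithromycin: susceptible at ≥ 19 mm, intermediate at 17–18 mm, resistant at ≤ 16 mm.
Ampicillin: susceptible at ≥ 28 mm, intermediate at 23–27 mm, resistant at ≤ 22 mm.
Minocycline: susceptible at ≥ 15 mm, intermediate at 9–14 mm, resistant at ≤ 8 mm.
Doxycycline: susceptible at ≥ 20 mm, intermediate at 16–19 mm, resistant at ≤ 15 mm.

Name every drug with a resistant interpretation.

gentamicin, imipenem, minocycline

Gentamicin (9 mm) ≤ 11 mm — resistant
Imipenem: 25 mm is ≤ 25 mm → R
Amikacin: 28 mm is ≥ 27 mm — S
Minocycline: 8 mm is ≤ 8 mm — resistant
Azithromycin (19 mm) ≥ 19 mm — susceptible
Ampicillin (28 mm) ≥ 28 mm — Susceptible
Doxycycline (21 mm) ≥ 20 mm → S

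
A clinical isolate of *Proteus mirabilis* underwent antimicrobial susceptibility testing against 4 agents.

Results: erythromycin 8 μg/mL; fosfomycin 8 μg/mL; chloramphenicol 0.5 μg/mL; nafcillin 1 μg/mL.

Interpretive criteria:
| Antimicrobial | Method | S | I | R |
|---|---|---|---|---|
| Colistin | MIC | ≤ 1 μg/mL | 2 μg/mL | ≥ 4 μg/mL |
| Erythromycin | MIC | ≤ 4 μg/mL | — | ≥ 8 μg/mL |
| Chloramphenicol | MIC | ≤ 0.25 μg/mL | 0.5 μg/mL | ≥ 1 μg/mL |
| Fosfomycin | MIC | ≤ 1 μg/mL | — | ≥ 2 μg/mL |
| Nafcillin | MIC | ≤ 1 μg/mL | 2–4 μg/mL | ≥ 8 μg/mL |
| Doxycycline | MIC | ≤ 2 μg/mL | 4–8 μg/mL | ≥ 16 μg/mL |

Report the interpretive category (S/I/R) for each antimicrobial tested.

Erythromycin 8 μg/mL: ≥ 8 μg/mL ⇒ R
Fosfomycin (8 μg/mL) ≥ 2 μg/mL → Resistant
Chloramphenicol (0.5 μg/mL) = 0.5 μg/mL — I
Nafcillin: 1 μg/mL is ≤ 1 μg/mL ⇒ susceptible

R, R, I, S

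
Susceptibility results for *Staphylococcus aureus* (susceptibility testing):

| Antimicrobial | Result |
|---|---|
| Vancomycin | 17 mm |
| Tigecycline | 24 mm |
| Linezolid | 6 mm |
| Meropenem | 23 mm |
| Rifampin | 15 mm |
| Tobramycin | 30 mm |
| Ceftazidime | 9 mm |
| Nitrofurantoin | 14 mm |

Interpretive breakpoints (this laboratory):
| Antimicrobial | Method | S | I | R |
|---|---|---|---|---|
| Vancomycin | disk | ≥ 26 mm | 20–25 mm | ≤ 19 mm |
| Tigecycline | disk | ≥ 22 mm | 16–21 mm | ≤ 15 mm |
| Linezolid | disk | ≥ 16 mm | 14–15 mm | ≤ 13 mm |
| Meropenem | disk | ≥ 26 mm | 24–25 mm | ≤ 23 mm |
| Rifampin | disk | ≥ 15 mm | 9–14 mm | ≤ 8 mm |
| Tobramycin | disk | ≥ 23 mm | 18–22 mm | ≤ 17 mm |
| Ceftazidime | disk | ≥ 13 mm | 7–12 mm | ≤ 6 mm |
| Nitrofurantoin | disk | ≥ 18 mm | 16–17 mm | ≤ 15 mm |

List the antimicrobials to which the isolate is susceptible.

tigecycline, rifampin, tobramycin

Vancomycin 17 mm: ≤ 19 mm — Resistant
Tigecycline (24 mm) ≥ 22 mm ⇒ susceptible
Linezolid (6 mm) ≤ 13 mm → Resistant
Meropenem (23 mm) ≤ 23 mm — R
Rifampin: 15 mm is ≥ 15 mm ⇒ Susceptible
Tobramycin (30 mm) ≥ 23 mm — Susceptible
Ceftazidime: 9 mm is in 7–12 mm ⇒ Intermediate
Nitrofurantoin 14 mm: ≤ 15 mm → resistant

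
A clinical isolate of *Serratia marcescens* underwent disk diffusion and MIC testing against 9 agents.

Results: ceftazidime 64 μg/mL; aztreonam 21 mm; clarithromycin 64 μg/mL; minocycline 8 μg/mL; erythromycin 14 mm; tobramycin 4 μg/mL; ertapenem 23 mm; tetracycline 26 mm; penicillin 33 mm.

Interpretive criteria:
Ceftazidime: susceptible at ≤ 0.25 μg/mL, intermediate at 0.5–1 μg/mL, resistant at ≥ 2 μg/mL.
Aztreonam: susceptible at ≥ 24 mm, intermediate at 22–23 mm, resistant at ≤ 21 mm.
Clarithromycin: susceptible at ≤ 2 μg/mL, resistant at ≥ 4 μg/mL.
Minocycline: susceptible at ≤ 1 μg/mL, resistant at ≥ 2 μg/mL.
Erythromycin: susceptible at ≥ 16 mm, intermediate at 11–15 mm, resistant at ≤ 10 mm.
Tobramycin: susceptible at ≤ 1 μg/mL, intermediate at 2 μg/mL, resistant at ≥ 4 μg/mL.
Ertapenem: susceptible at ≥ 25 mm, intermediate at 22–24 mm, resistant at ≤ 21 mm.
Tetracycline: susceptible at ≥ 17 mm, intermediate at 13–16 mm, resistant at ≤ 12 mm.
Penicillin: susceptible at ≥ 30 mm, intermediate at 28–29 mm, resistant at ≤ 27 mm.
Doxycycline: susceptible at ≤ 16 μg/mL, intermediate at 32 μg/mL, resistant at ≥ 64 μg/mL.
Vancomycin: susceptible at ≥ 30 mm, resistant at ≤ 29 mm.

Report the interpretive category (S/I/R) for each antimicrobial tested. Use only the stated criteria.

R, R, R, R, I, R, I, S, S

Ceftazidime: 64 μg/mL is ≥ 2 μg/mL → resistant
Aztreonam: 21 mm is ≤ 21 mm — R
Clarithromycin: 64 μg/mL is ≥ 4 μg/mL — resistant
Minocycline: 8 μg/mL is ≥ 2 μg/mL → Resistant
Erythromycin 14 mm: in 11–15 mm ⇒ I
Tobramycin (4 μg/mL) ≥ 4 μg/mL — Resistant
Ertapenem (23 mm) in 22–24 mm ⇒ Intermediate
Tetracycline: 26 mm is ≥ 17 mm → Susceptible
Penicillin (33 mm) ≥ 30 mm ⇒ susceptible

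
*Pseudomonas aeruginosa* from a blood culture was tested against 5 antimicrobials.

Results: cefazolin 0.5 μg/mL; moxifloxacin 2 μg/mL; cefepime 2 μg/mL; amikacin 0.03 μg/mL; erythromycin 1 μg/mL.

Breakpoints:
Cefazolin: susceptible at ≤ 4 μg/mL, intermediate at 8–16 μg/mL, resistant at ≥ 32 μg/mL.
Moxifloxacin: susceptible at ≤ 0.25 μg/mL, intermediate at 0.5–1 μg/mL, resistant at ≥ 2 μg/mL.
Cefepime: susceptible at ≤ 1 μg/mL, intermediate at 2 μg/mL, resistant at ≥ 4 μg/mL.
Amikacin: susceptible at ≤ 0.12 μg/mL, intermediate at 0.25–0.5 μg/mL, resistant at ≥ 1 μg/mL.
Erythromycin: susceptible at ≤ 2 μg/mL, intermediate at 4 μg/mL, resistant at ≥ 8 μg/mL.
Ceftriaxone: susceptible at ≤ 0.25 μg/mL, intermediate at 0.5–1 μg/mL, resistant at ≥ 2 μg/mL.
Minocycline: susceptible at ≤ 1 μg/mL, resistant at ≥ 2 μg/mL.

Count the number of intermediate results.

Cefazolin (0.5 μg/mL) ≤ 4 μg/mL — susceptible
Moxifloxacin 2 μg/mL: ≥ 2 μg/mL ⇒ resistant
Cefepime: 2 μg/mL is = 2 μg/mL ⇒ Intermediate
Amikacin 0.03 μg/mL: ≤ 0.12 μg/mL → Susceptible
Erythromycin (1 μg/mL) ≤ 2 μg/mL → S
Intermediate: 1

1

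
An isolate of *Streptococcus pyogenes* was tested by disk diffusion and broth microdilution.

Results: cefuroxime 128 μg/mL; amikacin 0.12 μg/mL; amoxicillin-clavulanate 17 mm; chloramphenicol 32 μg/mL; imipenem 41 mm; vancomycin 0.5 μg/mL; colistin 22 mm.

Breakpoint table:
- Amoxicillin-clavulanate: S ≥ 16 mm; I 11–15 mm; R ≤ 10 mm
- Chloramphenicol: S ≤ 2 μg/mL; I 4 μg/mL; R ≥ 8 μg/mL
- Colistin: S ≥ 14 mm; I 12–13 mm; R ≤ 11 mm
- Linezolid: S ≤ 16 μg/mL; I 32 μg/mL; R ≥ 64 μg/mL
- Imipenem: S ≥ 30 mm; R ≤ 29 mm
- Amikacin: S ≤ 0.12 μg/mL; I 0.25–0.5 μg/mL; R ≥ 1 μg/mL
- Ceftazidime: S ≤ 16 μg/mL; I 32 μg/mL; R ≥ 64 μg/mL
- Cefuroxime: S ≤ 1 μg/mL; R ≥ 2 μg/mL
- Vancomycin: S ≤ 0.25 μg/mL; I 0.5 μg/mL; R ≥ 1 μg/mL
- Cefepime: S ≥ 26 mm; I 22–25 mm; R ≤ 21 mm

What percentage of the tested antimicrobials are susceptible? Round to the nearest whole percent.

Cefuroxime (128 μg/mL) ≥ 2 μg/mL — resistant
Amikacin: 0.12 μg/mL is ≤ 0.12 μg/mL ⇒ susceptible
Amoxicillin-clavulanate: 17 mm is ≥ 16 mm ⇒ S
Chloramphenicol: 32 μg/mL is ≥ 8 μg/mL → R
Imipenem (41 mm) ≥ 30 mm → Susceptible
Vancomycin: 0.5 μg/mL is = 0.5 μg/mL — Intermediate
Colistin (22 mm) ≥ 14 mm → S
Susceptible: 4/7

57%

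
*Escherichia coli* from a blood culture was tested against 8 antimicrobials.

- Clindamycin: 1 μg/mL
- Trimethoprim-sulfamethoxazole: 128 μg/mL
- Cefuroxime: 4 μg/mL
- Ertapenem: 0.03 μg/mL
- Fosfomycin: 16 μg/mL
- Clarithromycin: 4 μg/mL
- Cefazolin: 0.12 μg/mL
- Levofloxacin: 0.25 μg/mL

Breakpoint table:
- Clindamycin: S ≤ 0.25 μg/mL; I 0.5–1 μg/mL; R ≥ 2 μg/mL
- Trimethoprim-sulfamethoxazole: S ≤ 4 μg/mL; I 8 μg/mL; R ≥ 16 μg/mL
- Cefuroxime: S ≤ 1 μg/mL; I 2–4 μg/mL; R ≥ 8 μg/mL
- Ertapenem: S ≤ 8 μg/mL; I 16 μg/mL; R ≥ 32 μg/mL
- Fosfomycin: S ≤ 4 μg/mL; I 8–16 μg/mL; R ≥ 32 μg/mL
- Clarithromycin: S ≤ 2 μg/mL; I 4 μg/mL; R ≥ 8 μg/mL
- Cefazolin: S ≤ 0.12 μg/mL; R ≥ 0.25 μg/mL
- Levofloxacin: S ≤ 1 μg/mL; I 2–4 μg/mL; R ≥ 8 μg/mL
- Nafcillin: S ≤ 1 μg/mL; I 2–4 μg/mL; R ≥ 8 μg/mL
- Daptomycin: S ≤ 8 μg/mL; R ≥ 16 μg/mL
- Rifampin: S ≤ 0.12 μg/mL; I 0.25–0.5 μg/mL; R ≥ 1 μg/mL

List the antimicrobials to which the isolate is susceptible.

ertapenem, cefazolin, levofloxacin

Clindamycin: 1 μg/mL is in 0.5–1 μg/mL ⇒ I
Trimethoprim-sulfamethoxazole (128 μg/mL) ≥ 16 μg/mL → Resistant
Cefuroxime (4 μg/mL) in 2–4 μg/mL — intermediate
Ertapenem: 0.03 μg/mL is ≤ 8 μg/mL — susceptible
Fosfomycin 16 μg/mL: in 8–16 μg/mL → intermediate
Clarithromycin 4 μg/mL: = 4 μg/mL → I
Cefazolin: 0.12 μg/mL is ≤ 0.12 μg/mL — Susceptible
Levofloxacin 0.25 μg/mL: ≤ 1 μg/mL ⇒ Susceptible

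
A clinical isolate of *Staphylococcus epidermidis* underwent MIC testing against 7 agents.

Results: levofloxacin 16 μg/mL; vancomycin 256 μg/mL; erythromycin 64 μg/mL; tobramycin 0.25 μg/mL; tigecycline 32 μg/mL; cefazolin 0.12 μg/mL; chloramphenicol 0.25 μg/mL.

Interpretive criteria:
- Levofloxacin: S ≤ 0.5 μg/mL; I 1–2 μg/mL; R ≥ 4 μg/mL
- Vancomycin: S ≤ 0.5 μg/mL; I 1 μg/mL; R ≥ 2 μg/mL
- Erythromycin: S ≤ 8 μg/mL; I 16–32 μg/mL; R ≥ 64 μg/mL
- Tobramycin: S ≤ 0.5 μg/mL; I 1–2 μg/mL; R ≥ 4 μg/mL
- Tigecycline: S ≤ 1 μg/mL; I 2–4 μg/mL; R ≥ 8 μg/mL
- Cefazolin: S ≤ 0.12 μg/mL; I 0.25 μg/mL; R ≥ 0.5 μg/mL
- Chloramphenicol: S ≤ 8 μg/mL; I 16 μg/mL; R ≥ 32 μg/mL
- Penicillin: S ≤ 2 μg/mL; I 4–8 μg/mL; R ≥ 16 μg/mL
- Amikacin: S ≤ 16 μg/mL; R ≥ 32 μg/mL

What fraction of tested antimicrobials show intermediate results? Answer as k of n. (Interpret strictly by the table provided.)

0 of 7

Levofloxacin 16 μg/mL: ≥ 4 μg/mL → R
Vancomycin 256 μg/mL: ≥ 2 μg/mL — Resistant
Erythromycin 64 μg/mL: ≥ 64 μg/mL → Resistant
Tobramycin 0.25 μg/mL: ≤ 0.5 μg/mL — Susceptible
Tigecycline: 32 μg/mL is ≥ 8 μg/mL — Resistant
Cefazolin 0.12 μg/mL: ≤ 0.12 μg/mL ⇒ susceptible
Chloramphenicol: 0.25 μg/mL is ≤ 8 μg/mL → Susceptible
Intermediate: 0/7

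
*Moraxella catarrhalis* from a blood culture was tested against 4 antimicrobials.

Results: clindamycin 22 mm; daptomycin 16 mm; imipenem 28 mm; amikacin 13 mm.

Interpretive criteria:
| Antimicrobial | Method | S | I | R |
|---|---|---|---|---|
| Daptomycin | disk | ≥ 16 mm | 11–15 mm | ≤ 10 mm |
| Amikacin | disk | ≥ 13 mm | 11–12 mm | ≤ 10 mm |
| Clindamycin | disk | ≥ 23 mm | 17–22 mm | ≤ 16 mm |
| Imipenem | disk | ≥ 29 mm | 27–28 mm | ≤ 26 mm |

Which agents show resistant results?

none

Clindamycin 22 mm: in 17–22 mm ⇒ I
Daptomycin 16 mm: ≥ 16 mm ⇒ susceptible
Imipenem (28 mm) in 27–28 mm — I
Amikacin 13 mm: ≥ 13 mm → susceptible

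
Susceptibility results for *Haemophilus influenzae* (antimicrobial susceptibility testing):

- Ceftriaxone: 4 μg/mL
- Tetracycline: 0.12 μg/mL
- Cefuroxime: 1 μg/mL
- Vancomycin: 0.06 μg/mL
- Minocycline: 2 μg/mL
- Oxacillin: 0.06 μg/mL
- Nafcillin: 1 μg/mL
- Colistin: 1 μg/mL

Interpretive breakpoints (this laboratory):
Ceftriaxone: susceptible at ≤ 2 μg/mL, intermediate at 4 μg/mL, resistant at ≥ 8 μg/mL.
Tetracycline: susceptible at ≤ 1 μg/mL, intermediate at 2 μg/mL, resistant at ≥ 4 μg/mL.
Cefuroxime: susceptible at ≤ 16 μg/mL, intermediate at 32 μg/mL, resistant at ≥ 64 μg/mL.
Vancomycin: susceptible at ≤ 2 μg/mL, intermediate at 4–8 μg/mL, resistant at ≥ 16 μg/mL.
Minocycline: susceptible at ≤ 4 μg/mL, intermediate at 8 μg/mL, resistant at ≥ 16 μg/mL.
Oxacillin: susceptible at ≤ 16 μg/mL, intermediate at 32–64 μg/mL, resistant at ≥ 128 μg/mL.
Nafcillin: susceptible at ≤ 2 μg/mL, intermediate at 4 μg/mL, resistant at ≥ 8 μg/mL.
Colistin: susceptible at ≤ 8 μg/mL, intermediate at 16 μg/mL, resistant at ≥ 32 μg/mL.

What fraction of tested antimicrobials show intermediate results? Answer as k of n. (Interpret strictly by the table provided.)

1 of 8

Ceftriaxone 4 μg/mL: = 4 μg/mL ⇒ Intermediate
Tetracycline 0.12 μg/mL: ≤ 1 μg/mL → Susceptible
Cefuroxime 1 μg/mL: ≤ 16 μg/mL ⇒ Susceptible
Vancomycin (0.06 μg/mL) ≤ 2 μg/mL → S
Minocycline (2 μg/mL) ≤ 4 μg/mL → S
Oxacillin: 0.06 μg/mL is ≤ 16 μg/mL ⇒ Susceptible
Nafcillin: 1 μg/mL is ≤ 2 μg/mL → susceptible
Colistin (1 μg/mL) ≤ 8 μg/mL — S
Intermediate: 1/8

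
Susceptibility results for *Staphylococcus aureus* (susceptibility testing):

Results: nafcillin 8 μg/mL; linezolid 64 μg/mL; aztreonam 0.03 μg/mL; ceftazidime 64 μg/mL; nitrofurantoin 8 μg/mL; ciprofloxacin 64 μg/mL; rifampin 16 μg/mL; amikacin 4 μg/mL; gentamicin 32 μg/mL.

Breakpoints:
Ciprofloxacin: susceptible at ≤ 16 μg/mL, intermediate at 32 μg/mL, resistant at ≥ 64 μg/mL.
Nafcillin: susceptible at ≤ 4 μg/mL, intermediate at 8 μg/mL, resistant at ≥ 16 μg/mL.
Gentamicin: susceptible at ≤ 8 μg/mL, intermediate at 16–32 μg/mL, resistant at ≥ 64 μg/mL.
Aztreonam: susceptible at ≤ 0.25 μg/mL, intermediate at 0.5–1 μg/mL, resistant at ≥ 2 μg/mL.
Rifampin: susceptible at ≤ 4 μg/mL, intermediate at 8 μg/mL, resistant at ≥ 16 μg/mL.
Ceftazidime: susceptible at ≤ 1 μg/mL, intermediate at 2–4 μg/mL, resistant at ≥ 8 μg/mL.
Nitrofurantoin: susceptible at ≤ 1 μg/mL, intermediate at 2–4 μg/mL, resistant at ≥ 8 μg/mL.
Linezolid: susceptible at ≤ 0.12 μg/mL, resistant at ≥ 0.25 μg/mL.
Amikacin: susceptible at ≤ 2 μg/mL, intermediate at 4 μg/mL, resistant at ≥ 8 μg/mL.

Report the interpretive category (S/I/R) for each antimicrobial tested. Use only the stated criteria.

Nafcillin 8 μg/mL: = 8 μg/mL — intermediate
Linezolid: 64 μg/mL is ≥ 0.25 μg/mL ⇒ resistant
Aztreonam (0.03 μg/mL) ≤ 0.25 μg/mL → Susceptible
Ceftazidime: 64 μg/mL is ≥ 8 μg/mL — resistant
Nitrofurantoin (8 μg/mL) ≥ 8 μg/mL ⇒ R
Ciprofloxacin (64 μg/mL) ≥ 64 μg/mL → Resistant
Rifampin (16 μg/mL) ≥ 16 μg/mL — R
Amikacin 4 μg/mL: = 4 μg/mL → Intermediate
Gentamicin: 32 μg/mL is in 16–32 μg/mL ⇒ intermediate

I, R, S, R, R, R, R, I, I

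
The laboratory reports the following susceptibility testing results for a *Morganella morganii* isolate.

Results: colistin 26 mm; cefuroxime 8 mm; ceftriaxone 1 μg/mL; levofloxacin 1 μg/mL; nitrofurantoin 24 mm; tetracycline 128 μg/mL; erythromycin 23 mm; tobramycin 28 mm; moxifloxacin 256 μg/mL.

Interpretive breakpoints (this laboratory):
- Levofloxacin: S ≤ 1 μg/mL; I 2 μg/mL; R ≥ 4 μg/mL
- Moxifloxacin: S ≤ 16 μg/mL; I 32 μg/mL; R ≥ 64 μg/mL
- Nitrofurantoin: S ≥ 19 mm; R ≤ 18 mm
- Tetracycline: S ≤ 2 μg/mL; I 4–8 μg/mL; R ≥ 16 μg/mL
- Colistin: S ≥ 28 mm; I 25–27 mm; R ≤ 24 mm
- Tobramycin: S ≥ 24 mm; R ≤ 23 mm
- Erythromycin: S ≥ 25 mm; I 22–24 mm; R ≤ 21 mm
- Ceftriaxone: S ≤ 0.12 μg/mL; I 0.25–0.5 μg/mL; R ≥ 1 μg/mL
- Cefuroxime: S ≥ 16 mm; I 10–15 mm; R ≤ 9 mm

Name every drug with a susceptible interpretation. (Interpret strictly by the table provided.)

levofloxacin, nitrofurantoin, tobramycin

Colistin (26 mm) in 25–27 mm → Intermediate
Cefuroxime: 8 mm is ≤ 9 mm → Resistant
Ceftriaxone 1 μg/mL: ≥ 1 μg/mL → resistant
Levofloxacin: 1 μg/mL is ≤ 1 μg/mL → susceptible
Nitrofurantoin (24 mm) ≥ 19 mm → susceptible
Tetracycline: 128 μg/mL is ≥ 16 μg/mL — Resistant
Erythromycin: 23 mm is in 22–24 mm ⇒ I
Tobramycin 28 mm: ≥ 24 mm → Susceptible
Moxifloxacin: 256 μg/mL is ≥ 64 μg/mL ⇒ R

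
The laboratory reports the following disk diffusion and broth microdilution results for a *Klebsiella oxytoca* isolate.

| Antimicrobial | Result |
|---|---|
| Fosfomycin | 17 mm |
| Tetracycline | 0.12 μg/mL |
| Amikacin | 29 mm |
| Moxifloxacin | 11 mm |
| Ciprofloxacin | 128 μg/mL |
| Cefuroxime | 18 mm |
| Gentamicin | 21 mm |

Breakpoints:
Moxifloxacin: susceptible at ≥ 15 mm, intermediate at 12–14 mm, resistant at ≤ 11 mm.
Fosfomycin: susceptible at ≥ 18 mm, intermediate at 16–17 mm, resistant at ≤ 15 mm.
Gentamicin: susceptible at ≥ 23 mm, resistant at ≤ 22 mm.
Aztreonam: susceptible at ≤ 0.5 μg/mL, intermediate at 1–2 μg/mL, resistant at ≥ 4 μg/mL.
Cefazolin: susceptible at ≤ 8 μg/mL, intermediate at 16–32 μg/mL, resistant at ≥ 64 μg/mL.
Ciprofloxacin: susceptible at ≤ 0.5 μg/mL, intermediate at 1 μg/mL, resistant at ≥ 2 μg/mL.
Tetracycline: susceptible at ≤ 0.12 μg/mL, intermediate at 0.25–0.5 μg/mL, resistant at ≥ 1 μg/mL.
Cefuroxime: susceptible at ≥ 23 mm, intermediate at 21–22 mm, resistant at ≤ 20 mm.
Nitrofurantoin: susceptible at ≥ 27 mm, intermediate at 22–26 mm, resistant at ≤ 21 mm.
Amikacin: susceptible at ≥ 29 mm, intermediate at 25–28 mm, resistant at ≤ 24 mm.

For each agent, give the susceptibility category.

I, S, S, R, R, R, R

Fosfomycin: 17 mm is in 16–17 mm ⇒ I
Tetracycline (0.12 μg/mL) ≤ 0.12 μg/mL ⇒ susceptible
Amikacin 29 mm: ≥ 29 mm → Susceptible
Moxifloxacin 11 mm: ≤ 11 mm → Resistant
Ciprofloxacin 128 μg/mL: ≥ 2 μg/mL → Resistant
Cefuroxime 18 mm: ≤ 20 mm — resistant
Gentamicin 21 mm: ≤ 22 mm ⇒ R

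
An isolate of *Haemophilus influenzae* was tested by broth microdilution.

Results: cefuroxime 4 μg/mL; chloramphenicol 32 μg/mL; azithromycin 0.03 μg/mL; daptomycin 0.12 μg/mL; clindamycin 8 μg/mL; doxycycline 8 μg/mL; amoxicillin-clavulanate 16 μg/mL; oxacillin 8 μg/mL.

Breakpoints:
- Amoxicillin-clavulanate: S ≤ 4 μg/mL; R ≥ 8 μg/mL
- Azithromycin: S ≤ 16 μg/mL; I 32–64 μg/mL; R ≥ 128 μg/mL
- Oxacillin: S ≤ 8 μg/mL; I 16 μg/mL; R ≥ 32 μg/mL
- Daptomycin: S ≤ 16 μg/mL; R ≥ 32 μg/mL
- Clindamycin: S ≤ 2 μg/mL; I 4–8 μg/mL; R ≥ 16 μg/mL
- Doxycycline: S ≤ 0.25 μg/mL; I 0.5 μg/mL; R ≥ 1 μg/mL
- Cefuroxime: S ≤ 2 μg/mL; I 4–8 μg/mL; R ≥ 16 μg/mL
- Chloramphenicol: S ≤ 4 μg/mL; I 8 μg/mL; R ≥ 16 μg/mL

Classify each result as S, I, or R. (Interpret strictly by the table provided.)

Cefuroxime (4 μg/mL) in 4–8 μg/mL — intermediate
Chloramphenicol: 32 μg/mL is ≥ 16 μg/mL — Resistant
Azithromycin (0.03 μg/mL) ≤ 16 μg/mL ⇒ Susceptible
Daptomycin: 0.12 μg/mL is ≤ 16 μg/mL — S
Clindamycin 8 μg/mL: in 4–8 μg/mL — I
Doxycycline (8 μg/mL) ≥ 1 μg/mL → Resistant
Amoxicillin-clavulanate 16 μg/mL: ≥ 8 μg/mL → resistant
Oxacillin 8 μg/mL: ≤ 8 μg/mL → Susceptible

I, R, S, S, I, R, R, S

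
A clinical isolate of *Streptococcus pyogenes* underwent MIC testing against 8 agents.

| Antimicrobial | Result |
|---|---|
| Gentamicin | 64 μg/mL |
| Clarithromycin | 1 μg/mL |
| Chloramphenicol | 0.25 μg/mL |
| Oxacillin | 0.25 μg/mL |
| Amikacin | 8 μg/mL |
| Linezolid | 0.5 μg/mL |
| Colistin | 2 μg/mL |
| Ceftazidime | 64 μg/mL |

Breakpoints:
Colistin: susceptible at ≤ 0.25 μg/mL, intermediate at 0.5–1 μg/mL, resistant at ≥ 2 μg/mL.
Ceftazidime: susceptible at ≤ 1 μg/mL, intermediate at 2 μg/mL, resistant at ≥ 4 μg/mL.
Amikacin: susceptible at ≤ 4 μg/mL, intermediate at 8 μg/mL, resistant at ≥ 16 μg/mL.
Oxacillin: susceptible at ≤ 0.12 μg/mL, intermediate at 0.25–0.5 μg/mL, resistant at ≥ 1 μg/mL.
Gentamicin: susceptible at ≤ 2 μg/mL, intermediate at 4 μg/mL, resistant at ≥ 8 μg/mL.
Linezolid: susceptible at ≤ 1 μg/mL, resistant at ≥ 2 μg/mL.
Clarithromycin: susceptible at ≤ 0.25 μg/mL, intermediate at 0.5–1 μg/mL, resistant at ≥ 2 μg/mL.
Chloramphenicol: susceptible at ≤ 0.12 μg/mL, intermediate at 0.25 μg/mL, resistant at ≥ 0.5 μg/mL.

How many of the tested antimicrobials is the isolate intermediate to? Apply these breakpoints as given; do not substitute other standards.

4

Gentamicin (64 μg/mL) ≥ 8 μg/mL ⇒ R
Clarithromycin (1 μg/mL) in 0.5–1 μg/mL → intermediate
Chloramphenicol (0.25 μg/mL) = 0.25 μg/mL — Intermediate
Oxacillin (0.25 μg/mL) in 0.25–0.5 μg/mL — intermediate
Amikacin 8 μg/mL: = 8 μg/mL ⇒ I
Linezolid: 0.5 μg/mL is ≤ 1 μg/mL — susceptible
Colistin 2 μg/mL: ≥ 2 μg/mL → Resistant
Ceftazidime 64 μg/mL: ≥ 4 μg/mL → resistant
Intermediate: 4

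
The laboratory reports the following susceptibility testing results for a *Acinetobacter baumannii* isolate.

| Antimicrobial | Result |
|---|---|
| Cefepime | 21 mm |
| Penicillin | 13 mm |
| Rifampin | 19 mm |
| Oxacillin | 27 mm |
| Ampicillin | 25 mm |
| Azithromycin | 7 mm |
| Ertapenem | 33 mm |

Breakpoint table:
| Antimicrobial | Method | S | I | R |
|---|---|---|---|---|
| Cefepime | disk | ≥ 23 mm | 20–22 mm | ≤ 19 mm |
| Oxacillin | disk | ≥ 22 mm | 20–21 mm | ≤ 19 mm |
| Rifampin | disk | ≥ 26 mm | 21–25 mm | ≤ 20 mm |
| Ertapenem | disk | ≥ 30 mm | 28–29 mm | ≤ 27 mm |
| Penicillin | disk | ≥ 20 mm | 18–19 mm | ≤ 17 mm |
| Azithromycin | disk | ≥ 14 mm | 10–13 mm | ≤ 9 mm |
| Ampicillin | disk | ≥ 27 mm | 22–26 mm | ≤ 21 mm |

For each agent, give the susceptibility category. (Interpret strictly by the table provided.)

Cefepime: 21 mm is in 20–22 mm → intermediate
Penicillin: 13 mm is ≤ 17 mm — resistant
Rifampin: 19 mm is ≤ 20 mm ⇒ Resistant
Oxacillin 27 mm: ≥ 22 mm — susceptible
Ampicillin (25 mm) in 22–26 mm ⇒ I
Azithromycin: 7 mm is ≤ 9 mm ⇒ resistant
Ertapenem (33 mm) ≥ 30 mm — S

I, R, R, S, I, R, S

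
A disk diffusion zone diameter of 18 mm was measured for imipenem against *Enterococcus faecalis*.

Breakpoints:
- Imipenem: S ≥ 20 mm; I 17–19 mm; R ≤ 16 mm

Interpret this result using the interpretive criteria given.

Imipenem (18 mm) in 17–19 mm — Intermediate

Intermediate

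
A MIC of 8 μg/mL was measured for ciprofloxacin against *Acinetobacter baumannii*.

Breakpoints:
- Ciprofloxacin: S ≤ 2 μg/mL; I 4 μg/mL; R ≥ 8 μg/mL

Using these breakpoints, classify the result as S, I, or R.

Ciprofloxacin 8 μg/mL: ≥ 8 μg/mL — R

R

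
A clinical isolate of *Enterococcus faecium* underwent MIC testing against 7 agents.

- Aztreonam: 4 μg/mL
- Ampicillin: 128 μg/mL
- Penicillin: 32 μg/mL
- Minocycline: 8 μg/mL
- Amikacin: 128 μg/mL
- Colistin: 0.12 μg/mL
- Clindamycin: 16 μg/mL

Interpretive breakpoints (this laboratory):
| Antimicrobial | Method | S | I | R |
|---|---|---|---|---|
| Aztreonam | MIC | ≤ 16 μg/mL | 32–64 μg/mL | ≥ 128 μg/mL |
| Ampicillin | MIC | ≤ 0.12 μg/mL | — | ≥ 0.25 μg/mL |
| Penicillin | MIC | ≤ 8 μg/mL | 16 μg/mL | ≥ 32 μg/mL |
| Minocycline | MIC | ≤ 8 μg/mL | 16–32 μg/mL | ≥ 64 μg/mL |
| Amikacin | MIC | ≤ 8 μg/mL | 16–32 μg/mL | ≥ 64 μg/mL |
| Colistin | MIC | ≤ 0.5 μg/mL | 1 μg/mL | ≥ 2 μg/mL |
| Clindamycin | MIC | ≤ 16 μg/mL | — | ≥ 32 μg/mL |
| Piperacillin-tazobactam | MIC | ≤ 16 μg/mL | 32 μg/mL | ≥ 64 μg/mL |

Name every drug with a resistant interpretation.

ampicillin, penicillin, amikacin

Aztreonam (4 μg/mL) ≤ 16 μg/mL → S
Ampicillin 128 μg/mL: ≥ 0.25 μg/mL — resistant
Penicillin 32 μg/mL: ≥ 32 μg/mL → R
Minocycline (8 μg/mL) ≤ 8 μg/mL → Susceptible
Amikacin 128 μg/mL: ≥ 64 μg/mL ⇒ R
Colistin 0.12 μg/mL: ≤ 0.5 μg/mL → S
Clindamycin 16 μg/mL: ≤ 16 μg/mL → susceptible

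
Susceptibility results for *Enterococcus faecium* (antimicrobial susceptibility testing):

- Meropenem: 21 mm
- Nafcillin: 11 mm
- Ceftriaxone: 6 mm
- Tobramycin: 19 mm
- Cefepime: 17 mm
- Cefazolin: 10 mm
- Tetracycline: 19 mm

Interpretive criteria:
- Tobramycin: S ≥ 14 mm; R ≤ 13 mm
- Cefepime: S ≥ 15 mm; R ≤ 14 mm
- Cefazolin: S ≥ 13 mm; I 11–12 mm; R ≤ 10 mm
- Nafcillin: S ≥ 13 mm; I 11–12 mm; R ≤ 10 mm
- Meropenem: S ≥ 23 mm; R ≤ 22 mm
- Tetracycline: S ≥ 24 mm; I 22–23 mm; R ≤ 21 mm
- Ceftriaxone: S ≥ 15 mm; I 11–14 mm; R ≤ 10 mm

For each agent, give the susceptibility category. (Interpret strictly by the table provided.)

Meropenem (21 mm) ≤ 22 mm → R
Nafcillin (11 mm) in 11–12 mm — I
Ceftriaxone 6 mm: ≤ 10 mm ⇒ R
Tobramycin (19 mm) ≥ 14 mm ⇒ susceptible
Cefepime: 17 mm is ≥ 15 mm — susceptible
Cefazolin (10 mm) ≤ 10 mm ⇒ R
Tetracycline (19 mm) ≤ 21 mm → resistant

R, I, R, S, S, R, R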